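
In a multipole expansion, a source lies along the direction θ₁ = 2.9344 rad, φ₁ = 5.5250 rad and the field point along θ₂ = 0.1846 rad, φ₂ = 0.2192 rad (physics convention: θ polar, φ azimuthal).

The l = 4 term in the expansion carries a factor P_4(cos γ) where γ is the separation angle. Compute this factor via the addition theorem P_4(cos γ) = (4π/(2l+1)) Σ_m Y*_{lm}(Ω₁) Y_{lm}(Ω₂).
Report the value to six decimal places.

0.483809

Term-by-term m-sum for l=4 (normalisation 4π/9 = 1.396263):
  m=-4: (-0.000788, -0.000086) × (0.000321, -0.000386) = (-0.000000, 0.000000)  (running Σ = (-0.000000, 0.000000))
  m=-3: (0.006900, 0.008130) × (0.006022, -0.004651) = (0.000079, 0.000017)  (running Σ = (0.000079, 0.000017))
  m=-2: (0.004392, -0.080625) × (0.058822, -0.027578) = (-0.001965, -0.004864)  (running Σ = (-0.001886, -0.004847))
  m=-1: (-0.256122, 0.242548) × (0.313625, -0.069869) = (-0.063380, 0.093964)  (running Σ = (-0.065266, 0.089118))
  m=0: (0.673850, -0.000000) × (0.707923, 0.000000) = (0.477033, 0.000000)  (running Σ = (0.411768, 0.089118))
  m=1: (0.256122, 0.242548) × (-0.313625, -0.069869) = (-0.063380, -0.093964)  (running Σ = (0.348388, -0.004847))
  m=2: (0.004392, 0.080625) × (0.058822, 0.027578) = (-0.001965, 0.004864)  (running Σ = (0.346423, 0.000017))
  m=3: (-0.006900, 0.008130) × (-0.006022, -0.004651) = (0.000079, -0.000017)  (running Σ = (0.346503, 0.000000))
  m=4: (-0.000788, 0.000086) × (0.000321, 0.000386) = (-0.000000, -0.000000)  (running Σ = (0.346502, -0.000000))
Total Σ_m = (0.346502, -0.000000). Multiply by 1.396263: (0.483809, -0.000000). P_4(cos γ) = 0.483809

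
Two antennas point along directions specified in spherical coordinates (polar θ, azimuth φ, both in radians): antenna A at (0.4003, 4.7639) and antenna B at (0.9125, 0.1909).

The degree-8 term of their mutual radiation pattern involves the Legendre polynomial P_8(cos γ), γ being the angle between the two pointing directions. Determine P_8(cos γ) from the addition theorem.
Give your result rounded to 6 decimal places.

Term-by-term m-sum for l=8 (normalisation 4π/17 = 0.739198):
  m=-8: (0.000251, 0.000110) × (0.003444, -0.078945) = (0.000010, -0.000019)  (running Σ = (0.000010, -0.000019))
  m=-7: (-0.000914, 0.002425) × (0.056799, -0.237759) = (0.000525, 0.000355)  (running Σ = (0.000534, 0.000336))
  m=-6: (-0.014721, -0.004700) × (0.175603, -0.387592) = (-0.004407, 0.004880)  (running Σ = (-0.003873, 0.005216))
  m=-5: (0.016666, -0.063273) × (0.232796, -0.328654) = (-0.016915, -0.020207)  (running Σ = (-0.020788, -0.014991))
  m=-4: (0.196304, 0.041029) × (0.035774, -0.034247) = (0.008428, -0.005255)  (running Σ = (-0.012360, -0.020246))
  m=-3: (-0.065965, 0.423461) × (-0.281870, 0.181745) = (-0.058369, -0.131350)  (running Σ = (-0.070729, -0.151596))
  m=-2: (-0.553846, -0.057261) × (-0.221589, 0.088968) = (0.127821, -0.036586)  (running Σ = (0.057092, -0.188182))
  m=-1: (0.010965, -0.212672) × (0.233059, -0.045039) = (-0.007023, -0.050059)  (running Σ = (0.050069, -0.238241))
  m=0: (-0.430391, -0.000000) × (0.278712, 0.000000) = (-0.119955, -0.000000)  (running Σ = (-0.069887, -0.238241))
  m=1: (-0.010965, -0.212672) × (-0.233059, -0.045039) = (-0.007023, 0.050059)  (running Σ = (-0.076910, -0.188182))
  m=2: (-0.553846, 0.057261) × (-0.221589, -0.088968) = (0.127821, 0.036586)  (running Σ = (0.050911, -0.151596))
  m=3: (0.065965, 0.423461) × (0.281870, 0.181745) = (-0.058369, 0.131350)  (running Σ = (-0.007458, -0.020246))
  m=4: (0.196304, -0.041029) × (0.035774, 0.034247) = (0.008428, 0.005255)  (running Σ = (0.000970, -0.014991))
  m=5: (-0.016666, -0.063273) × (-0.232796, -0.328654) = (-0.016915, 0.020207)  (running Σ = (-0.015945, 0.005216))
  m=6: (-0.014721, 0.004700) × (0.175603, 0.387592) = (-0.004407, -0.004880)  (running Σ = (-0.020352, 0.000336))
  m=7: (0.000914, 0.002425) × (-0.056799, -0.237759) = (0.000525, -0.000355)  (running Σ = (-0.019827, -0.000019))
  m=8: (0.000251, -0.000110) × (0.003444, 0.078945) = (0.000010, 0.000019)  (running Σ = (-0.019818, 0.000000))
Accumulated sum (-0.019818, 0.000000); after 4π/(2l+1) scaling, (-0.014649, 0.000000) ⇒ P_8 = -0.014649

-0.014649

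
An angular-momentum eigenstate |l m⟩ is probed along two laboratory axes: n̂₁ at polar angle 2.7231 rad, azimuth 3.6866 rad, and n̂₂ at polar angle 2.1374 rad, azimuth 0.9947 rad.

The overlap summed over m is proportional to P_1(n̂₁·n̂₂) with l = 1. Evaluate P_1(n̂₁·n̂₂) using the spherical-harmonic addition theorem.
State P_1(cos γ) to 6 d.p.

0.181659

Addition theorem: P_1(cos γ) = (4π/3) Σ_m Y*_{lm}(Ω₁) Y_{lm}(Ω₂), m = −1…1:
  [-1]  conj(Y_{1,-1})(Ω₁) = -0.12006 - 0.07279j ; Y_{1,-1}(Ω₂) = 0.15880 - 0.24445j ; Δ = -0.03686 + 0.01779j
  [+0]  conj(Y_{1,0})(Ω₁) = -0.44644 + 0.00000j ; Y_{1,0}(Ω₂) = -0.26227 + 0.00000j ; Δ = 0.11709 + 0.00000j
  [+1]  conj(Y_{1,1})(Ω₁) = 0.12006 - 0.07279j ; Y_{1,1}(Ω₂) = -0.15880 - 0.24445j ; Δ = -0.03686 - 0.01779j
Total Σ_m = 0.04337 + 0.00000j. Multiply by 4.188790: 0.18166 + 0.00000j. P_1(cos γ) = 0.181659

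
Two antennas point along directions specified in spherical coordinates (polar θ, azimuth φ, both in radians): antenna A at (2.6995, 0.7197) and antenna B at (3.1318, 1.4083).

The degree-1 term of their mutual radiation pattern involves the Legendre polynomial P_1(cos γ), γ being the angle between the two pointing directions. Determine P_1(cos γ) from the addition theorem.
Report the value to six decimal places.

0.907050

Term-by-term m-sum for l=1 (normalisation 4π/3 = 4.188790):
  term(m=-1) = +0.000386-0.000318i   from Y*(Ω₁)=+0.111156+0.097433i, Y(Ω₂)=+0.000547-0.003339i
  term(m=+0) = +0.215770+0.000000i   from Y*(Ω₁)=-0.441627-0.000000i, Y(Ω₂)=-0.488579+0.000000i
  term(m=+1) = +0.000386+0.000318i   from Y*(Ω₁)=-0.111156+0.097433i, Y(Ω₂)=-0.000547-0.003339i
Total Σ_m = +0.216542+0.000000i. Multiply by 4.188790: +0.907050+0.000000i. P_1(cos γ) = 0.907050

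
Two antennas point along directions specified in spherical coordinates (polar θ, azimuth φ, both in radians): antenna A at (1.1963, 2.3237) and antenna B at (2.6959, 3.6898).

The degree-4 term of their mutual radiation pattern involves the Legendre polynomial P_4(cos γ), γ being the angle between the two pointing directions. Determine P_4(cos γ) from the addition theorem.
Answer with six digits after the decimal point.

Addition theorem: P_4(cos γ) = (4π/9) Σ_m Y*_{lm}(Ω₁) Y_{lm}(Ω₂), m = −4…4:
  term(m=-4) = (0.003466, 0.003706)   from Y*(Ω₁)=(-0.329223, 0.043034), Y(Ω₂)=(-0.008905, -0.012420)
  term(m=-3) = (0.019243, -0.027294)   from Y*(Ω₁)=(0.285164, 0.234358), Y(Ω₂)=(-0.006673, -0.090229)
  term(m=-2) = (0.004916, 0.002133)   from Y*(Ω₁)=(0.001191, 0.018307), Y(Ω₂)=(0.133440, -0.259868)
  term(m=-1) = (0.033552, -0.161617)   from Y*(Ω₁)=(0.227229, -0.242498), Y(Ω₂)=(0.423909, -0.258857)
  term(m=+0) = (-0.007702, -0.000000)   from Y*(Ω₁)=(-0.041010, -0.000000), Y(Ω₂)=(0.187809, 0.000000)
  term(m=+1) = (0.033552, 0.161617)   from Y*(Ω₁)=(-0.227229, -0.242498), Y(Ω₂)=(-0.423909, -0.258857)
  term(m=+2) = (0.004916, -0.002133)   from Y*(Ω₁)=(0.001191, -0.018307), Y(Ω₂)=(0.133440, 0.259868)
  term(m=+3) = (0.019243, 0.027294)   from Y*(Ω₁)=(-0.285164, 0.234358), Y(Ω₂)=(0.006673, -0.090229)
  term(m=+4) = (0.003466, -0.003706)   from Y*(Ω₁)=(-0.329223, -0.043034), Y(Ω₂)=(-0.008905, 0.012420)
Total Σ_m = (0.114653, -0.000000). Multiply by 1.396263: (0.160086, -0.000000). P_4(cos γ) = 0.160086

0.160086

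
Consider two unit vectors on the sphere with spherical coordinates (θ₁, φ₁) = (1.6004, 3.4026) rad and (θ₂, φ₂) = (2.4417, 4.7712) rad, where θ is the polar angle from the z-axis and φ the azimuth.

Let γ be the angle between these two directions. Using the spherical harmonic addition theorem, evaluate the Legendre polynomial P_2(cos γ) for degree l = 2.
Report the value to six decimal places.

-0.465371

Term-by-term m-sum for l=2 (normalisation 4π/5 = 2.513274):
  term(m=-2) = -0.056865-0.024337i   from Y*(Ω₁)=+0.334535+0.192438i, Y(Ω₂)=-0.159162+0.018808i
  term(m=-1) = +0.001747-0.008523i   from Y*(Ω₁)=+0.022083+0.005898i, Y(Ω₂)=-0.022373-0.379982i
  term(m=+0) = -0.074930-0.000000i   from Y*(Ω₁)=-0.314563-0.000000i, Y(Ω₂)=+0.238205+0.000000i
  term(m=+1) = +0.001747+0.008523i   from Y*(Ω₁)=-0.022083+0.005898i, Y(Ω₂)=+0.022373-0.379982i
  term(m=+2) = -0.056865+0.024337i   from Y*(Ω₁)=+0.334535-0.192438i, Y(Ω₂)=-0.159162-0.018808i
Σ over m = -0.185165+0.000000i; ×(4π/5) → -0.465371+0.000000i. Real part: -0.465371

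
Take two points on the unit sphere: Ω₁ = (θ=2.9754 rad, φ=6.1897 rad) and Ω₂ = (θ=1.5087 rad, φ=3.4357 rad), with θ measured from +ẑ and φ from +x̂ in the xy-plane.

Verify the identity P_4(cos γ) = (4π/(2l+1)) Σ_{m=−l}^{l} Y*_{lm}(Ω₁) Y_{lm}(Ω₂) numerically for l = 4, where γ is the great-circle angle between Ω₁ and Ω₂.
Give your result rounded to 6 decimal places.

0.212349

Addition theorem: P_4(cos γ) = (4π/9) Σ_m Y*_{lm}(Ω₁) Y_{lm}(Ω₂), m = −4…4:
  term(m=-4) = +0.000003-0.000146i   from Y*(Ω₁)=+0.000309-0.000121i, Y(Ω₂)=+0.168725-0.405423i
  term(m=-3) = +0.000171-0.000396i   from Y*(Ω₁)=-0.005370+0.001547i, Y(Ω₂)=-0.049066+0.059635i
  term(m=-2) = -0.012316+0.012067i   from Y*(Ω₁)=+0.052248-0.009884i, Y(Ω₂)=-0.269756+0.179920i
  term(m=-1) = -0.023708+0.009679i   from Y*(Ω₁)=-0.292666+0.027440i, Y(Ω₂)=+0.083374-0.025253i
  term(m=+0) = +0.223783+0.000000i   from Y*(Ω₁)=+0.733257-0.000000i, Y(Ω₂)=+0.305190+0.000000i
  term(m=+1) = -0.023708-0.009679i   from Y*(Ω₁)=+0.292666+0.027440i, Y(Ω₂)=-0.083374-0.025253i
  term(m=+2) = -0.012316-0.012067i   from Y*(Ω₁)=+0.052248+0.009884i, Y(Ω₂)=-0.269756-0.179920i
  term(m=+3) = +0.000171+0.000396i   from Y*(Ω₁)=+0.005370+0.001547i, Y(Ω₂)=+0.049066+0.059635i
  term(m=+4) = +0.000003+0.000146i   from Y*(Ω₁)=+0.000309+0.000121i, Y(Ω₂)=+0.168725+0.405423i
Total Σ_m = +0.152084+0.000000i. Multiply by 1.396263: +0.212349+0.000000i. P_4(cos γ) = 0.212349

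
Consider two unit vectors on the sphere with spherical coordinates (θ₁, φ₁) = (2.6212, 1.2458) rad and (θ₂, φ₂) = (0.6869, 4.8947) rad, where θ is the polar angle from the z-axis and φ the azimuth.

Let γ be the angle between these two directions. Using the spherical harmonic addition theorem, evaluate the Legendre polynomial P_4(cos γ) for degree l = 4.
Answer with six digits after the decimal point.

Term-by-term m-sum for l=4 (normalisation 4π/9 = 1.396263):
  term(m=-4) = -0.00086 - 0.00174j   from Y*(Ω₁)=0.00724 - 0.02606j, Y(Ω₂)=0.05336 - 0.04768j
  term(m=-3) = 0.00161 - 0.03291j   from Y*(Ω₁)=0.11049 + 0.07492j, Y(Ω₂)=-0.12836 - 0.21080j
  term(m=-2) = 0.07987 - 0.12849j   from Y*(Ω₁)=-0.28109 + 0.21369j, Y(Ω₂)=-0.40030 + 0.15279j
  term(m=-1) = 0.11128 - 0.06185j   from Y*(Ω₁)=-0.14789 - 0.43892j, Y(Ω₂)=0.04984 + 0.27034j
  term(m=+0) = -0.00679 + 0.00000j   from Y*(Ω₁)=0.02646 + 0.00000j, Y(Ω₂)=-0.25658 + 0.00000j
  term(m=+1) = 0.11128 + 0.06185j   from Y*(Ω₁)=0.14789 - 0.43892j, Y(Ω₂)=-0.04984 + 0.27034j
  term(m=+2) = 0.07987 + 0.12849j   from Y*(Ω₁)=-0.28109 - 0.21369j, Y(Ω₂)=-0.40030 - 0.15279j
  term(m=+3) = 0.00161 + 0.03291j   from Y*(Ω₁)=-0.11049 + 0.07492j, Y(Ω₂)=0.12836 - 0.21080j
  term(m=+4) = -0.00086 + 0.00174j   from Y*(Ω₁)=0.00724 + 0.02606j, Y(Ω₂)=0.05336 + 0.04768j
Accumulated sum 0.37703 - 0.00000j; after 4π/(2l+1) scaling, 0.52643 - 0.00000j ⇒ P_4 = 0.526434

0.526434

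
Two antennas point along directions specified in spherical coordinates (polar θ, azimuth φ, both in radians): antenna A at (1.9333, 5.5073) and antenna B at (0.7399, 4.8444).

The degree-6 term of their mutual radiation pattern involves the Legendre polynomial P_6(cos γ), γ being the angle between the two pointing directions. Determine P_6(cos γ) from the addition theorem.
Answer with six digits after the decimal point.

-0.007719

Term-by-term m-sum for l=6 (normalisation 4π/13 = 0.966644):
  term(m=-6) = -0.00982 - 0.01087j   from Y*(Ω₁)=-0.01841 + 0.32227j, Y(Ω₂)=-0.03187 + 0.03230j
  term(m=-5) = 0.07193 + 0.01256j   from Y*(Ω₁)=0.31380 - 0.28528j, Y(Ω₂)=0.10557 + 0.13601j
  term(m=-4) = -0.03399 + 0.01813j   from Y*(Ω₁)=-0.10444 - 0.00398j, Y(Ω₂)=0.31839 - 0.18571j
  term(m=-3) = -0.05480 + 0.12340j   from Y*(Ω₁)=-0.20961 - 0.22193j, Y(Ω₂)=-0.17061 - 0.40805j
  term(m=-2) = -0.00758 - 0.03032j   from Y*(Ω₁)=-0.00402 + 0.21115j, Y(Ω₂)=-0.14287 + 0.03862j
  term(m=-1) = 0.05971 + 0.04662j   from Y*(Ω₁)=-0.17056 + 0.16735j, Y(Ω₂)=-0.04173 - 0.31429j
  term(m=+0) = -0.05889 + 0.00000j   from Y*(Ω₁)=0.23407 + 0.00000j, Y(Ω₂)=-0.25161 + 0.00000j
  term(m=+1) = 0.05971 - 0.04662j   from Y*(Ω₁)=0.17056 + 0.16735j, Y(Ω₂)=0.04173 - 0.31429j
  term(m=+2) = -0.00758 + 0.03032j   from Y*(Ω₁)=-0.00402 - 0.21115j, Y(Ω₂)=-0.14287 - 0.03862j
  term(m=+3) = -0.05480 - 0.12340j   from Y*(Ω₁)=0.20961 - 0.22193j, Y(Ω₂)=0.17061 - 0.40805j
  term(m=+4) = -0.03399 - 0.01813j   from Y*(Ω₁)=-0.10444 + 0.00398j, Y(Ω₂)=0.31839 + 0.18571j
  term(m=+5) = 0.07193 - 0.01256j   from Y*(Ω₁)=-0.31380 - 0.28528j, Y(Ω₂)=-0.10557 + 0.13601j
  term(m=+6) = -0.00982 + 0.01087j   from Y*(Ω₁)=-0.01841 - 0.32227j, Y(Ω₂)=-0.03187 - 0.03230j
Total Σ_m = -0.00799 + 0.00000j. Multiply by 0.966644: -0.00772 + 0.00000j. P_6(cos γ) = -0.007719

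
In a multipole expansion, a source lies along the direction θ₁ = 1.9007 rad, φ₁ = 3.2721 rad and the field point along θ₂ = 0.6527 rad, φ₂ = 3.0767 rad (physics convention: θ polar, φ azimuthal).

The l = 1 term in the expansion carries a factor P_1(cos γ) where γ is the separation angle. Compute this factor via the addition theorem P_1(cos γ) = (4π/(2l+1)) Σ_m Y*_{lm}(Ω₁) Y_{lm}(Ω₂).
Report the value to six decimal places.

0.306285

Expand P_1 via completeness: Σ_{m} conj(Y_{1,m}) at Ω₁ times Y_{1,m} at Ω₂ —
  m=-1: Y*=-0.32408 - 0.04254j  Y=-0.20939 - 0.01361j  product 0.06728 + 0.01332j
  m=+0: Y*=-0.15828 + 0.00000j  Y=0.38817 + 0.00000j  product -0.06144 + 0.00000j
  m=+1: Y*=0.32408 - 0.04254j  Y=0.20939 - 0.01361j  product 0.06728 - 0.01332j
Σ over m = 0.07312 + 0.00000j; ×(4π/3) → 0.30629 + 0.00000j. Real part: 0.306285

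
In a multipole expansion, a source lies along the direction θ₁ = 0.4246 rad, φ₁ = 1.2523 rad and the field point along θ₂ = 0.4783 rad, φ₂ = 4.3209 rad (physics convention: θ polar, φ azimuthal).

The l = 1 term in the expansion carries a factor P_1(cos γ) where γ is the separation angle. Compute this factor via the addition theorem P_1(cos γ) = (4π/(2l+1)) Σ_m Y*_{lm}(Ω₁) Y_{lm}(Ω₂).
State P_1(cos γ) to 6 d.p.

0.619841

Addition theorem: P_1(cos γ) = (4π/3) Σ_m Y*_{lm}(Ω₁) Y_{lm}(Ω₂), m = −1…1:
  m=-1: Y*=+0.044569+0.135170i  Y=-0.060677+0.146990i  product -0.022573-0.001651i
  m=+0: Y*=+0.445216-0.000000i  Y=+0.433771+0.000000i  product +0.193122+0.000000i
  m=+1: Y*=-0.044569+0.135170i  Y=+0.060677+0.146990i  product -0.022573+0.001651i
Total Σ_m = +0.147976+0.000000i. Multiply by 4.188790: +0.619841+0.000000i. P_1(cos γ) = 0.619841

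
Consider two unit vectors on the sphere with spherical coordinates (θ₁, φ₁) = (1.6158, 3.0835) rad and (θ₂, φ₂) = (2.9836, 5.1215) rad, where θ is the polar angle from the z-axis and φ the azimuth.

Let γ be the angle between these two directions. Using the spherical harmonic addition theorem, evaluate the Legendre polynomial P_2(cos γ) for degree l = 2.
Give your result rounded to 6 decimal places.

Expand P_2 via completeness: Σ_{m} conj(Y_{2,m}) at Ω₁ times Y_{2,m} at Ω₂ —
  [-2]  conj(Y_{2,-2})(Ω₁) = (0.382893, -0.044688) ; Y_{2,-2}(Ω₂) = (-0.006536, 0.006980) ; Δ = (-0.002191, 0.002965)
  [-1]  conj(Y_{2,-1})(Ω₁) = (0.034662, -0.002016) ; Y_{2,-1}(Ω₂) = (-0.047750, -0.110130) ; Δ = (-0.001877, -0.003721)
  [+0]  conj(Y_{2,0})(Ω₁) = (-0.313477, -0.000000) ; Y_{2,0}(Ω₂) = (0.607361, 0.000000) ; Δ = (-0.190393, -0.000000)
  [+1]  conj(Y_{2,1})(Ω₁) = (-0.034662, -0.002016) ; Y_{2,1}(Ω₂) = (0.047750, -0.110130) ; Δ = (-0.001877, 0.003721)
  [+2]  conj(Y_{2,2})(Ω₁) = (0.382893, 0.044688) ; Y_{2,2}(Ω₂) = (-0.006536, -0.006980) ; Δ = (-0.002191, -0.002965)
Total Σ_m = (-0.198529, 0.000000). Multiply by 2.513274: (-0.498957, 0.000000). P_2(cos γ) = -0.498957

-0.498957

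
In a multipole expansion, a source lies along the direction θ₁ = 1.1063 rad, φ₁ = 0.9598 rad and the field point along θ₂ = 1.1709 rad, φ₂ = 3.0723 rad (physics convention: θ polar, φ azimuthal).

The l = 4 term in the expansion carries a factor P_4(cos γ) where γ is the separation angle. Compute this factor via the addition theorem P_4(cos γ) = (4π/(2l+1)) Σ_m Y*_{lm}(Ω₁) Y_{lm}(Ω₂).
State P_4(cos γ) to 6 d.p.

0.157407

Addition theorem: P_4(cos γ) = (4π/9) Σ_m Y*_{lm}(Ω₁) Y_{lm}(Ω₂), m = −4…4:
  term(m=-4) = -0.05056 - 0.07454j   from Y*(Ω₁)=-0.21669 - 0.18163j, Y(Ω₂)=0.30639 + 0.08717j
  term(m=-3) = 0.15237 - 0.00828j   from Y*(Ω₁)=-0.38701 + 0.10386j, Y(Ω₂)=-0.37262 - 0.07860j
  term(m=-2) = -0.00088 + 0.00166j   from Y*(Ω₁)=-0.03699 + 0.10171j, Y(Ω₂)=0.01715 + 0.00239j
  term(m=-1) = -0.05127 - 0.08519j   from Y*(Ω₁)=-0.17340 - 0.24757j, Y(Ω₂)=0.32816 + 0.02278j
  term(m=+0) = 0.01339 + 0.00000j   from Y*(Ω₁)=-0.17041 + 0.00000j, Y(Ω₂)=-0.07861 + 0.00000j
  term(m=+1) = -0.05127 + 0.08519j   from Y*(Ω₁)=0.17340 - 0.24757j, Y(Ω₂)=-0.32816 + 0.02278j
  term(m=+2) = -0.00088 - 0.00166j   from Y*(Ω₁)=-0.03699 - 0.10171j, Y(Ω₂)=0.01715 - 0.00239j
  term(m=+3) = 0.15237 + 0.00828j   from Y*(Ω₁)=0.38701 + 0.10386j, Y(Ω₂)=0.37262 - 0.07860j
  term(m=+4) = -0.05056 + 0.07454j   from Y*(Ω₁)=-0.21669 + 0.18163j, Y(Ω₂)=0.30639 - 0.08717j
Total Σ_m = 0.11273 - 0.00000j. Multiply by 1.396263: 0.15741 - 0.00000j. P_4(cos γ) = 0.157407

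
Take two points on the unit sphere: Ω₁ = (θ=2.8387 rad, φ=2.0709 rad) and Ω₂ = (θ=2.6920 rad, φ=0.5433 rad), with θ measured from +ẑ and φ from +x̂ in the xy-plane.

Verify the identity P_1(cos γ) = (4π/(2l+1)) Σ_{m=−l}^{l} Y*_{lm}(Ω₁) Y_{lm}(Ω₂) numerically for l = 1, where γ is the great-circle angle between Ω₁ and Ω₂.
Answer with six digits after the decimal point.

Summing Y*_{l m}(θ₁,φ₁)·Y_{l m}(θ₂,φ₂) over m ∈ [−1, 1]; prefactor 4π/(2·1+1) = 4.188790:
  m=-1: (-0.049416, 0.090434) × (0.128531, -0.077623) = (0.000668, 0.015459)  (running Σ = (0.000668, 0.015459))
  m=0: (-0.466360, -0.000000) × (-0.440047, 0.000000) = (0.205221, 0.000000)  (running Σ = (0.205889, 0.015459))
  m=1: (0.049416, 0.090434) × (-0.128531, -0.077623) = (0.000668, -0.015459)  (running Σ = (0.206557, 0.000000))
Σ over m = (0.206557, 0.000000); ×(4π/3) → (0.865224, 0.000000). Real part: 0.865224

0.865224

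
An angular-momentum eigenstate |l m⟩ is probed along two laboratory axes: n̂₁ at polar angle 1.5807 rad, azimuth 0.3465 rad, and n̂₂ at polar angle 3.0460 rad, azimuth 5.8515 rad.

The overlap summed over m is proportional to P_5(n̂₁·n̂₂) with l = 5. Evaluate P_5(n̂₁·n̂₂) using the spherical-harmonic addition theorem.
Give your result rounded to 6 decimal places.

0.141831

Addition theorem: P_5(cos γ) = (4π/11) Σ_m Y*_{lm}(Ω₁) Y_{lm}(Ω₂), m = −5…5:
  [-5]  conj(Y_{5,-5})(Ω₁) = -0.074707+0.457965i ; Y_{5,-5}(Ω₂) = -0.000002+0.000003i ; Δ = -0.000001-0.000001i
  [-4]  conj(Y_{5,-4})(Ω₁) = -0.002670-0.014285i ; Y_{5,-4}(Ω₂) = +0.000019-0.000120i ; Δ = -0.000002+0.000000i
  [-3]  conj(Y_{5,-3})(Ω₁) = -0.175092-0.297949i ; Y_{5,-3}(Ω₂) = +0.000648+0.002292i ; Δ = +0.000569-0.000594i
  [-2]  conj(Y_{5,-2})(Ω₁) = +0.012908+0.010718i ; Y_{5,-2}(Ω₂) = -0.019703-0.023043i ; Δ = -0.000007-0.000509i
  [-1]  conj(Y_{5,-1})(Ω₁) = +0.300818+0.108616i ; Y_{5,-1}(Ω₂) = +0.215090+0.099084i ; Δ = +0.053941+0.053168i
  [+0]  conj(Y_{5,0})(Ω₁) = -0.017365-0.000000i ; Y_{5,0}(Ω₂) = -0.872548+0.000000i ; Δ = +0.015152+0.000000i
  [+1]  conj(Y_{5,1})(Ω₁) = -0.300818+0.108616i ; Y_{5,1}(Ω₂) = -0.215090+0.099084i ; Δ = +0.053941-0.053168i
  [+2]  conj(Y_{5,2})(Ω₁) = +0.012908-0.010718i ; Y_{5,2}(Ω₂) = -0.019703+0.023043i ; Δ = -0.000007+0.000509i
  [+3]  conj(Y_{5,3})(Ω₁) = +0.175092-0.297949i ; Y_{5,3}(Ω₂) = -0.000648+0.002292i ; Δ = +0.000569+0.000594i
  [+4]  conj(Y_{5,4})(Ω₁) = -0.002670+0.014285i ; Y_{5,4}(Ω₂) = +0.000019+0.000120i ; Δ = -0.000002-0.000000i
  [+5]  conj(Y_{5,5})(Ω₁) = +0.074707+0.457965i ; Y_{5,5}(Ω₂) = +0.000002+0.000003i ; Δ = -0.000001+0.000001i
Accumulated sum +0.124152+0.000000i; after 4π/(2l+1) scaling, +0.141831+0.000000i ⇒ P_5 = 0.141831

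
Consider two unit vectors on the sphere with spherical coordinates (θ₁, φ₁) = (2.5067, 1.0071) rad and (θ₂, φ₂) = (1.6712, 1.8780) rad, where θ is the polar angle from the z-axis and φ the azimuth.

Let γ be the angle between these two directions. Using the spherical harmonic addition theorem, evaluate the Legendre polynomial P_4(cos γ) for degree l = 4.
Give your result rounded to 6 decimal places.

Summing Y*_{l m}(θ₁,φ₁)·Y_{l m}(θ₂,φ₂) over m ∈ [−4, 4]; prefactor 4π/(2·4+1) = 1.396263:
  [-4]  conj(Y_{4,-4})(Ω₁) = (-0.034600, -0.042439) ; Y_{4,-4}(Ω₂) = (0.145438, -0.408571) ; Δ = (-0.022371, 0.007964)
  [-3]  conj(Y_{4,-3})(Ω₁) = (0.208725, -0.025230) ; Y_{4,-3}(Ω₂) = (-0.098437, -0.074706) ; Δ = (-0.022431, -0.013109)
  [-2]  conj(Y_{4,-2})(Ω₁) = (-0.178593, 0.376028) ; Y_{4,-2}(Ω₂) = (0.251567, -0.177480) ; Δ = (0.021810, 0.126293)
  [-1]  conj(Y_{4,-1})(Ω₁) = (-0.185610, -0.293634) ; Y_{4,-1}(Ω₂) = (-0.041799, -0.131754) ; Δ = (-0.030929, 0.036728)
  [+0]  conj(Y_{4,0})(Ω₁) = (-0.184027, -0.000000) ; Y_{4,0}(Ω₂) = (0.285845, 0.000000) ; Δ = (-0.052603, -0.000000)
  [+1]  conj(Y_{4,1})(Ω₁) = (0.185610, -0.293634) ; Y_{4,1}(Ω₂) = (0.041799, -0.131754) ; Δ = (-0.030929, -0.036728)
  [+2]  conj(Y_{4,2})(Ω₁) = (-0.178593, -0.376028) ; Y_{4,2}(Ω₂) = (0.251567, 0.177480) ; Δ = (0.021810, -0.126293)
  [+3]  conj(Y_{4,3})(Ω₁) = (-0.208725, -0.025230) ; Y_{4,3}(Ω₂) = (0.098437, -0.074706) ; Δ = (-0.022431, 0.013109)
  [+4]  conj(Y_{4,4})(Ω₁) = (-0.034600, 0.042439) ; Y_{4,4}(Ω₂) = (0.145438, 0.408571) ; Δ = (-0.022371, -0.007964)
Accumulated sum (-0.160448, -0.000000); after 4π/(2l+1) scaling, (-0.224028, -0.000000) ⇒ P_4 = -0.224028

-0.224028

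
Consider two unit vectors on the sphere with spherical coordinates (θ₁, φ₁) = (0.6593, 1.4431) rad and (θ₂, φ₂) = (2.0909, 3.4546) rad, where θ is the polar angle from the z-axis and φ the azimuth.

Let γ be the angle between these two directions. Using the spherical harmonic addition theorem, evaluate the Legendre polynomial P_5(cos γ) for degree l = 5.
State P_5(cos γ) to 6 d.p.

0.200379

Expand P_5 via completeness: Σ_{m} conj(Y_{5,m}) at Ω₁ times Y_{5,m} at Ω₂ —
  m=-5: 0.02386 + 0.03215j × -0.00132 + 0.22838j = -0.00737 + 0.00541j  (running Σ = -0.00737 + 0.00541j)
  m=-4: 0.14250 - 0.07985j × -0.12962 + 0.39277j = 0.01289 + 0.06632j  (running Σ = 0.00552 + 0.07172j)
  m=-3: -0.13740 - 0.34095j × -0.16325 + 0.22307j = 0.09849 + 0.02501j  (running Σ = 0.10401 + 0.09673j)
  m=-2: -0.42522 + 0.11102j × 0.13315 - 0.09627j = -0.04593 + 0.05572j  (running Σ = 0.05808 + 0.15245j)
  m=-1: 0.01125 + 0.08762j × 0.31116 - 0.10071j = 0.01232 + 0.02613j  (running Σ = 0.07040 + 0.17858j)
  m=0: -0.38295 + 0.00000j × -0.09034 + 0.00000j = 0.03460 + 0.00000j  (running Σ = 0.10500 + 0.17858j)
  m=1: -0.01125 + 0.08762j × -0.31116 - 0.10071j = 0.01232 - 0.02613j  (running Σ = 0.11732 + 0.15245j)
  m=2: -0.42522 - 0.11102j × 0.13315 + 0.09627j = -0.04593 - 0.05572j  (running Σ = 0.07139 + 0.09673j)
  m=3: 0.13740 - 0.34095j × 0.16325 + 0.22307j = 0.09849 - 0.02501j  (running Σ = 0.16988 + 0.07172j)
  m=4: 0.14250 + 0.07985j × -0.12962 - 0.39277j = 0.01289 - 0.06632j  (running Σ = 0.18277 + 0.00541j)
  m=5: -0.02386 + 0.03215j × 0.00132 + 0.22838j = -0.00737 - 0.00541j  (running Σ = 0.17540 - 0.00000j)
Σ over m = 0.17540 - 0.00000j; ×(4π/11) → 0.20038 - 0.00000j. Real part: 0.200379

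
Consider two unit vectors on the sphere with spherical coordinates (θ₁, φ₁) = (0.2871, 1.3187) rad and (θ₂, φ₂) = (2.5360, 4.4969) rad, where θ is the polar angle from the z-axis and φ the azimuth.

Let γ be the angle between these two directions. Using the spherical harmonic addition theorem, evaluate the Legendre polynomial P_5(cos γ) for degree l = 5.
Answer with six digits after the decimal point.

-0.368653

Summing Y*_{l m}(θ₁,φ₁)·Y_{l m}(θ₂,φ₂) over m ∈ [−5, 5]; prefactor 4π/(2·5+1) = 1.142397:
  term(m=-5) = -0.000023+0.000004i   from Y*(Ω₁)=+0.000805+0.000258i, Y(Ω₂)=-0.024435+0.013139i
  term(m=-4) = -0.001135+0.000167i   from Y*(Ω₁)=+0.004826-0.007657i, Y(Ω₂)=-0.082482-0.096188i
  term(m=-3) = -0.018435+0.002033i   from Y*(Ω₁)=-0.039233-0.041587i, Y(Ω₂)=+0.195410-0.258944i
  term(m=-2) = -0.106141+0.007785i   from Y*(Ω₁)=-0.200782+0.110783i, Y(Ω₂)=+0.421661+0.193882i
  term(m=-1) = -0.110158+0.004034i   from Y*(Ω₁)=+0.133242+0.517291i, Y(Ω₂)=-0.044125+0.201586i
  term(m=+0) = +0.149082+0.000000i   from Y*(Ω₁)=+0.439080-0.000000i, Y(Ω₂)=+0.339533+0.000000i
  term(m=+1) = -0.110158-0.004034i   from Y*(Ω₁)=-0.133242+0.517291i, Y(Ω₂)=+0.044125+0.201586i
  term(m=+2) = -0.106141-0.007785i   from Y*(Ω₁)=-0.200782-0.110783i, Y(Ω₂)=+0.421661-0.193882i
  term(m=+3) = -0.018435-0.002033i   from Y*(Ω₁)=+0.039233-0.041587i, Y(Ω₂)=-0.195410-0.258944i
  term(m=+4) = -0.001135-0.000167i   from Y*(Ω₁)=+0.004826+0.007657i, Y(Ω₂)=-0.082482+0.096188i
  term(m=+5) = -0.000023-0.000004i   from Y*(Ω₁)=-0.000805+0.000258i, Y(Ω₂)=+0.024435+0.013139i
Total Σ_m = -0.322702-0.000000i. Multiply by 1.142397: -0.368653-0.000000i. P_5(cos γ) = -0.368653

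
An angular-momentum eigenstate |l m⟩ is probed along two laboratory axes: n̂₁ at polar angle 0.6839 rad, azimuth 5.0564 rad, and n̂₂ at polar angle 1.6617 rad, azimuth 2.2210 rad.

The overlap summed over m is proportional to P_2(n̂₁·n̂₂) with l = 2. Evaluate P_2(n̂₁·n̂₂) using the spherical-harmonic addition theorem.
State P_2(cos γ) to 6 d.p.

0.173973

Term-by-term m-sum for l=2 (normalisation 4π/5 = 2.513274):
  m=-2: Y*=-0.119120-0.097918i  Y=-0.102326+0.369172i  product +0.048338-0.033956i
  m=-1: Y*=+0.127602-0.356175i  Y=+0.042278+0.055591i  product +0.025195-0.007965i
  m=+0: Y*=+0.253073-0.000000i  Y=-0.307594+0.000000i  product -0.077844+0.000000i
  m=+1: Y*=-0.127602-0.356175i  Y=-0.042278+0.055591i  product +0.025195+0.007965i
  m=+2: Y*=-0.119120+0.097918i  Y=-0.102326-0.369172i  product +0.048338+0.033956i
Σ over m = +0.069222+0.000000i; ×(4π/5) → +0.173973+0.000000i. Real part: 0.173973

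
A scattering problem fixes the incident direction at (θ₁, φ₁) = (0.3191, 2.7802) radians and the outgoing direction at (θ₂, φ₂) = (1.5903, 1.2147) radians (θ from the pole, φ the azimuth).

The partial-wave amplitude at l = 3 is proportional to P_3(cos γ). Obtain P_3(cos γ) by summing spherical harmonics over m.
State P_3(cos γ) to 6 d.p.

0.025273

Term-by-term m-sum for l=3 (normalisation 4π/7 = 1.795196):
  [-3]  conj(Y_{3,-3})(Ω₁) = (-0.006024, 0.011386) ; Y_{3,-3}(Ω₂) = (-0.365437, 0.200831) ; Δ = (-0.000085, -0.005371)
  [-2]  conj(Y_{3,-2})(Ω₁) = (0.071623, -0.063172) ; Y_{3,-2}(Ω₂) = (0.015081, 0.013020) ; Δ = (0.001903, -0.000020)
  [-1]  conj(Y_{3,-1})(Ω₁) = (-0.332679, 0.125751) ; Y_{3,-1}(Ω₂) = (-0.112431, 0.302272) ; Δ = (-0.000607, -0.114698)
  [+0]  conj(Y_{3,0})(Ω₁) = (0.534314, -0.000000) ; Y_{3,0}(Ω₂) = (0.021820, 0.000000) ; Δ = (0.011659, 0.000000)
  [+1]  conj(Y_{3,1})(Ω₁) = (0.332679, 0.125751) ; Y_{3,1}(Ω₂) = (0.112431, 0.302272) ; Δ = (-0.000607, 0.114698)
  [+2]  conj(Y_{3,2})(Ω₁) = (0.071623, 0.063172) ; Y_{3,2}(Ω₂) = (0.015081, -0.013020) ; Δ = (0.001903, 0.000020)
  [+3]  conj(Y_{3,3})(Ω₁) = (0.006024, 0.011386) ; Y_{3,3}(Ω₂) = (0.365437, 0.200831) ; Δ = (-0.000085, 0.005371)
Σ over m = (0.014078, 0.000000); ×(4π/7) → (0.025273, 0.000000). Real part: 0.025273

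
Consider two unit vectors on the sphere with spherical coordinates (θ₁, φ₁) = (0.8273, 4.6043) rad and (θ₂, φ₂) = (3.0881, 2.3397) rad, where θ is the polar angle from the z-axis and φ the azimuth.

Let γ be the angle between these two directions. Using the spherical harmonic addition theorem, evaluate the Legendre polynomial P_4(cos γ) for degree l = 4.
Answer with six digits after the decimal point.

-0.411250

Expand P_4 via completeness: Σ_{m} conj(Y_{4,m}) at Ω₁ times Y_{4,m} at Ω₂ —
  m=-4: Y*=(0.117974, -0.054442)  Y=(-0.000004, -0.000000)  product (-0.000000, 0.000000)
  m=-3: Y*=(0.107666, 0.320310)  Y=(-0.000142, 0.000128)  product (-0.000056, -0.000032)
  m=-2: Y*=(-0.390740, 0.085810)  Y=(-0.000189, 0.005716)  product (-0.000417, -0.002250)
  m=-1: Y*=(-0.005264, -0.048515)  Y=(0.069902, 0.072247)  product (0.003137, -0.003772)
  m=+0: Y*=(-0.359455, -0.000000)  Y=(0.834218, 0.000000)  product (-0.299864, -0.000000)
  m=+1: Y*=(0.005264, -0.048515)  Y=(-0.069902, 0.072247)  product (0.003137, 0.003772)
  m=+2: Y*=(-0.390740, -0.085810)  Y=(-0.000189, -0.005716)  product (-0.000417, 0.002250)
  m=+3: Y*=(-0.107666, 0.320310)  Y=(0.000142, 0.000128)  product (-0.000056, 0.000032)
  m=+4: Y*=(0.117974, 0.054442)  Y=(-0.000004, 0.000000)  product (-0.000000, -0.000000)
Total Σ_m = (-0.294536, -0.000000). Multiply by 1.396263: (-0.411250, -0.000000). P_4(cos γ) = -0.411250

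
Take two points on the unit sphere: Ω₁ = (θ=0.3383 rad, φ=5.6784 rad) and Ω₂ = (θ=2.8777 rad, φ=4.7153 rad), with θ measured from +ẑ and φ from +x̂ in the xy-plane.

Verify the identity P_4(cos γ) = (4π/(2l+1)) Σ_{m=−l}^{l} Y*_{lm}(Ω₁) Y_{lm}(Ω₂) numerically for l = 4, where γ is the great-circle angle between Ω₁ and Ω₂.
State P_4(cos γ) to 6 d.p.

Summing Y*_{l m}(θ₁,φ₁)·Y_{l m}(θ₂,φ₂) over m ∈ [−4, 4]; prefactor 4π/(2·4+1) = 1.396263:
  [-4]  conj(Y_{4,-4})(Ω₁) = (-0.004028, -0.003550) ; Y_{4,-4}(Ω₂) = (0.002048, -0.000024) ; Δ = (-0.000008, -0.000007)
  [-3]  conj(Y_{4,-3})(Ω₁) = (-0.010409, -0.041889) ; Y_{4,-3}(Ω₂) = (0.000187, 0.021444) ; Δ = (0.000896, -0.000231)
  [-2]  conj(Y_{4,-2})(Ω₁) = (0.068094, -0.180236) ; Y_{4,-2}(Ω₂) = (-0.125719, 0.000732) ; Δ = (-0.008429, 0.022709)
  [-1]  conj(Y_{4,-1})(Ω₁) = (0.393416, -0.271923) ; Y_{4,-1}(Ω₂) = (-0.001222, -0.419775) ; Δ = (-0.114628, -0.164814)
  [+0]  conj(Y_{4,0})(Ω₁) = (0.425126, -0.000000) ; Y_{4,0}(Ω₂) = (0.575527, 0.000000) ; Δ = (0.244672, 0.000000)
  [+1]  conj(Y_{4,1})(Ω₁) = (-0.393416, -0.271923) ; Y_{4,1}(Ω₂) = (0.001222, -0.419775) ; Δ = (-0.114628, 0.164814)
  [+2]  conj(Y_{4,2})(Ω₁) = (0.068094, 0.180236) ; Y_{4,2}(Ω₂) = (-0.125719, -0.000732) ; Δ = (-0.008429, -0.022709)
  [+3]  conj(Y_{4,3})(Ω₁) = (0.010409, -0.041889) ; Y_{4,3}(Ω₂) = (-0.000187, 0.021444) ; Δ = (0.000896, 0.000231)
  [+4]  conj(Y_{4,4})(Ω₁) = (-0.004028, 0.003550) ; Y_{4,4}(Ω₂) = (0.002048, 0.000024) ; Δ = (-0.000008, 0.000007)
Σ over m = (0.000335, -0.000000); ×(4π/9) → (0.000468, -0.000000). Real part: 0.000468

0.000468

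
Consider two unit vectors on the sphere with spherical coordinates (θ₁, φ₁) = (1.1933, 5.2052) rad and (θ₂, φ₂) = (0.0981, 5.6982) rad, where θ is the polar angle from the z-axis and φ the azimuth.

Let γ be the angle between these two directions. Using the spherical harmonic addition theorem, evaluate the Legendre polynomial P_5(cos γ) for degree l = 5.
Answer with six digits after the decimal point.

Term-by-term m-sum for l=5 (normalisation 4π/11 = 1.142397):
  [-5]  conj(Y_{5,-5})(Ω₁) = +0.201968+0.251017i ; Y_{5,-5}(Ω₂) = -0.000004+0.000001i ; Δ = -0.000001-0.000001i
  [-4]  conj(Y_{5,-4})(Ω₁) = -0.157483+0.372017i ; Y_{5,-4}(Ω₂) = -0.000093+0.000097i ; Δ = -0.000021-0.000050i
  [-3]  conj(Y_{5,-3})(Ω₁) = -0.061639+0.005709i ; Y_{5,-3}(Ω₂) = -0.000471+0.002529i ; Δ = +0.000015-0.000159i
  [-2]  conj(Y_{5,-2})(Ω₁) = +0.176636+0.266584i ; Y_{5,-2}(Ω₂) = +0.012444+0.029365i ; Δ = -0.005630+0.008504i
  [-1]  conj(Y_{5,-1})(Ω₁) = -0.072462+0.134938i ; Y_{5,-1}(Ω₂) = +0.202251+0.133955i ; Δ = -0.032731+0.017585i
  [+0]  conj(Y_{5,0})(Ω₁) = +0.286773-0.000000i ; Y_{5,0}(Ω₂) = +0.869256+0.000000i ; Δ = +0.249279+0.000000i
  [+1]  conj(Y_{5,1})(Ω₁) = +0.072462+0.134938i ; Y_{5,1}(Ω₂) = -0.202251+0.133955i ; Δ = -0.032731-0.017585i
  [+2]  conj(Y_{5,2})(Ω₁) = +0.176636-0.266584i ; Y_{5,2}(Ω₂) = +0.012444-0.029365i ; Δ = -0.005630-0.008504i
  [+3]  conj(Y_{5,3})(Ω₁) = +0.061639+0.005709i ; Y_{5,3}(Ω₂) = +0.000471+0.002529i ; Δ = +0.000015+0.000159i
  [+4]  conj(Y_{5,4})(Ω₁) = -0.157483-0.372017i ; Y_{5,4}(Ω₂) = -0.000093-0.000097i ; Δ = -0.000021+0.000050i
  [+5]  conj(Y_{5,5})(Ω₁) = -0.201968+0.251017i ; Y_{5,5}(Ω₂) = +0.000004+0.000001i ; Δ = -0.000001+0.000001i
Σ over m = +0.172541+0.000000i; ×(4π/11) → +0.197110+0.000000i. Real part: 0.197110

0.197110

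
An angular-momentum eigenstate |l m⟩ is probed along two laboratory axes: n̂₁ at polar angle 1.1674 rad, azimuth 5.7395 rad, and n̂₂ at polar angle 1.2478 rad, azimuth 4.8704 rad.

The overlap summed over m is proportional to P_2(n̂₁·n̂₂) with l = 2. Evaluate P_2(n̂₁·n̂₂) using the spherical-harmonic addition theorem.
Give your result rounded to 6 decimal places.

Addition theorem: P_2(cos γ) = (4π/5) Σ_m Y*_{lm}(Ω₁) Y_{lm}(Ω₂), m = −2…2:
  m=-2: 0.15188 - 0.28931j × -0.33016 + 0.10795j = -0.01891 + 0.11191j  (running Σ = -0.01891 + 0.11191j)
  m=-1: 0.23870 - 0.14428j × 0.03659 + 0.22964j = 0.04187 + 0.04954j  (running Σ = 0.02295 + 0.16145j)
  m=0: -0.16959 + 0.00000j × -0.22007 + 0.00000j = 0.03732 + 0.00000j  (running Σ = 0.06028 + 0.16145j)
  m=1: -0.23870 - 0.14428j × -0.03659 + 0.22964j = 0.04187 - 0.04954j  (running Σ = 0.10214 + 0.11191j)
  m=2: 0.15188 + 0.28931j × -0.33016 - 0.10795j = -0.01891 - 0.11191j  (running Σ = 0.08323 + 0.00000j)
Total Σ_m = 0.08323 + 0.00000j. Multiply by 2.513274: 0.20918 + 0.00000j. P_2(cos γ) = 0.209184

0.209184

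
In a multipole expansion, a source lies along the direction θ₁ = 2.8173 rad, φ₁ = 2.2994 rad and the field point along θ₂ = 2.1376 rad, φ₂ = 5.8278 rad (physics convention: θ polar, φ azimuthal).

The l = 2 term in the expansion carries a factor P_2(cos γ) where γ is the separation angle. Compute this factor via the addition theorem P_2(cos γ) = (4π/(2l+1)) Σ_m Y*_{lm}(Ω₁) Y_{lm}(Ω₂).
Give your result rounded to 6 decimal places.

Term-by-term m-sum for l=2 (normalisation 4π/5 = 2.513274):
  [-2]  conj(Y_{2,-2})(Ω₁) = -0.004445-0.038966i ; Y_{2,-2}(Ω₂) = +0.168558+0.217173i ; Δ = +0.007713-0.007533i
  [-1]  conj(Y_{2,-1})(Ω₁) = +0.155360-0.174091i ; Y_{2,-1}(Ω₂) = -0.314281-0.153908i ; Δ = -0.075621+0.030802i
  [+0]  conj(Y_{2,0})(Ω₁) = +0.534718-0.000000i ; Y_{2,0}(Ω₂) = -0.042607+0.000000i ; Δ = -0.022783+0.000000i
  [+1]  conj(Y_{2,1})(Ω₁) = -0.155360-0.174091i ; Y_{2,1}(Ω₂) = +0.314281-0.153908i ; Δ = -0.075621-0.030802i
  [+2]  conj(Y_{2,2})(Ω₁) = -0.004445+0.038966i ; Y_{2,2}(Ω₂) = +0.168558-0.217173i ; Δ = +0.007713+0.007533i
Total Σ_m = -0.158598-0.000000i. Multiply by 2.513274: -0.398599-0.000000i. P_2(cos γ) = -0.398599

-0.398599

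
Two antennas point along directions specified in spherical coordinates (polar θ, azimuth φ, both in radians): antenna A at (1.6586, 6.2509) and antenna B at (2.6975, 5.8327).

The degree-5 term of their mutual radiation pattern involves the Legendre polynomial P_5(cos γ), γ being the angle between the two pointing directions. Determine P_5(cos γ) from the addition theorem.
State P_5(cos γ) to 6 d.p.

0.152836

Addition theorem: P_5(cos γ) = (4π/11) Σ_m Y*_{lm}(Ω₁) Y_{lm}(Ω₂), m = −5…5:
  [-5]  conj(Y_{5,-5})(Ω₁) = (0.449342, -0.073172) ; Y_{5,-5}(Ω₂) = (-0.004281, 0.005276) ; Δ = (-0.001538, 0.002684)
  [-4]  conj(Y_{5,-4})(Ω₁) = (-0.125678, 0.016321) ; Y_{5,-4}(Ω₂) = (0.010346, -0.043958) ; Δ = (-0.000583, 0.005693)
  [-3]  conj(Y_{5,-3})(Ω₁) = (-0.316803, 0.030781) ; Y_{5,-3}(Ω₂) = (0.037840, 0.169740) ; Δ = (-0.017212, -0.052609)
  [-2]  conj(Y_{5,-2})(Ω₁) = (0.143771, -0.009296) ; Y_{5,-2}(Ω₂) = (-0.253647, -0.320274) ; Δ = (-0.039444, -0.043688)
  [-1]  conj(Y_{5,-1})(Ω₁) = (0.284948, -0.009203) ; Y_{5,-1}(Ω₂) = (0.439397, 0.212516) ; Δ = (0.127161, 0.056512)
  [+0]  conj(Y_{5,0})(Ω₁) = (-0.148350, -0.000000) ; Y_{5,0}(Ω₂) = (0.020107, 0.000000) ; Δ = (-0.002983, -0.000000)
  [+1]  conj(Y_{5,1})(Ω₁) = (-0.284948, -0.009203) ; Y_{5,1}(Ω₂) = (-0.439397, 0.212516) ; Δ = (0.127161, -0.056512)
  [+2]  conj(Y_{5,2})(Ω₁) = (0.143771, 0.009296) ; Y_{5,2}(Ω₂) = (-0.253647, 0.320274) ; Δ = (-0.039444, 0.043688)
  [+3]  conj(Y_{5,3})(Ω₁) = (0.316803, 0.030781) ; Y_{5,3}(Ω₂) = (-0.037840, 0.169740) ; Δ = (-0.017212, 0.052609)
  [+4]  conj(Y_{5,4})(Ω₁) = (-0.125678, -0.016321) ; Y_{5,4}(Ω₂) = (0.010346, 0.043958) ; Δ = (-0.000583, -0.005693)
  [+5]  conj(Y_{5,5})(Ω₁) = (-0.449342, -0.073172) ; Y_{5,5}(Ω₂) = (0.004281, 0.005276) ; Δ = (-0.001538, -0.002684)
Total Σ_m = (0.133785, -0.000000). Multiply by 1.142397: (0.152836, -0.000000). P_5(cos γ) = 0.152836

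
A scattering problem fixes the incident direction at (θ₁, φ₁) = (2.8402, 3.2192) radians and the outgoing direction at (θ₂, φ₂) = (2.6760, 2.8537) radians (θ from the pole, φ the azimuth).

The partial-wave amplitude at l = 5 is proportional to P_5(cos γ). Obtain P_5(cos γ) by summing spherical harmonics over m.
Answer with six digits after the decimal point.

0.691431

Expand P_5 via completeness: Σ_{m} conj(Y_{5,m}) at Ω₁ times Y_{5,m} at Ω₂ —
  m=-5: Y*=(-0.000990, -0.000405)  Y=(-0.001109, -0.008392)  product (-0.000002, 0.000009)
  m=-4: Y*=(-0.010363, -0.003324)  Y=(-0.021688, -0.048666)  product (0.000063, 0.000576)
  m=-3: Y*=(-0.063458, -0.015047)  Y=(-0.125803, -0.147219)  product (0.005768, 0.011235)
  m=-2: Y*=(-0.244547, -0.038265)  Y=(-0.357231, -0.231900)  product (0.078486, 0.070380)
  m=-1: Y*=(-0.539893, -0.041984)  Y=(-0.442506, -0.131034)  product (0.233405, 0.089323)
  m=+0: Y*=(-0.396959, -0.000000)  Y=(0.076061, 0.000000)  product (-0.030193, -0.000000)
  m=+1: Y*=(0.539893, -0.041984)  Y=(0.442506, -0.131034)  product (0.233405, -0.089323)
  m=+2: Y*=(-0.244547, 0.038265)  Y=(-0.357231, 0.231900)  product (0.078486, -0.070380)
  m=+3: Y*=(0.063458, -0.015047)  Y=(0.125803, -0.147219)  product (0.005768, -0.011235)
  m=+4: Y*=(-0.010363, 0.003324)  Y=(-0.021688, 0.048666)  product (0.000063, -0.000576)
  m=+5: Y*=(0.000990, -0.000405)  Y=(0.001109, -0.008392)  product (-0.000002, -0.000009)
Σ over m = (0.605246, -0.000000); ×(4π/11) → (0.691431, -0.000000). Real part: 0.691431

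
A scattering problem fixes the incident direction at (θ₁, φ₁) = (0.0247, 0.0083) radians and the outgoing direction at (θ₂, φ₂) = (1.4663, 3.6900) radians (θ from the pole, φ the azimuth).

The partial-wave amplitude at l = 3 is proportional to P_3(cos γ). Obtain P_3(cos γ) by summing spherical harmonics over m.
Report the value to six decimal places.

Summing Y*_{l m}(θ₁,φ₁)·Y_{l m}(θ₂,φ₂) over m ∈ [−3, 3]; prefactor 4π/(2·3+1) = 1.795196:
  m=-3: Y*=(0.000006, 0.000000)  Y=(0.030519, 0.409297)  product (0.000000, 0.000003)
  m=-2: Y*=(0.000623, 0.000010)  Y=(0.048126, -0.093816)  product (0.000031, -0.000058)
  m=-1: Y*=(0.031902, 0.000265)  Y=(0.259363, -0.158449)  product (0.008316, -0.004986)
  m=+0: Y*=(0.744987, -0.000000)  Y=(-0.114656, 0.000000)  product (-0.085418, 0.000000)
  m=+1: Y*=(-0.031902, 0.000265)  Y=(-0.259363, -0.158449)  product (0.008316, 0.004986)
  m=+2: Y*=(0.000623, -0.000010)  Y=(0.048126, 0.093816)  product (0.000031, 0.000058)
  m=+3: Y*=(-0.000006, 0.000000)  Y=(-0.030519, 0.409297)  product (0.000000, -0.000003)
Accumulated sum (-0.068723, -0.000000); after 4π/(2l+1) scaling, (-0.123372, -0.000000) ⇒ P_3 = -0.123372

-0.123372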